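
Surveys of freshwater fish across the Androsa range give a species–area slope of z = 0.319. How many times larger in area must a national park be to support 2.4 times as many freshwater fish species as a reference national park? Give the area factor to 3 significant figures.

15.6

(A₂/A₁)^0.319 = 2.4, so A₂/A₁ = 2.4^(1/0.319) = 2.4^3.135
ln(A₂/A₁) = ln 2.4 / 0.319 = 0.8755 / 0.319 = 2.7444
A₂/A₁ = e^2.7444 ≈ 15.56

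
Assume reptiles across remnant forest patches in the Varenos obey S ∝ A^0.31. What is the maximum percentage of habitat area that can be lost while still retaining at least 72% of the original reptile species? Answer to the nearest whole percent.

65%

Need (A_new/A_old)^0.31 = 0.72, so A_new/A_old = 0.72^(1/0.31) = 0.72^3.226
ln(A_new/A_old) = ln 0.72 / 0.31 = -0.3285 / 0.31 = -1.0597
A_new/A_old = e^-1.0597 ≈ 0.3466
Fraction that can be lost = 1 − 0.3466 = 0.6534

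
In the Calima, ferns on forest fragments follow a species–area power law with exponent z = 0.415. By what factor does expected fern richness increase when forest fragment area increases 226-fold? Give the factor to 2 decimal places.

9.48

S₂/S₁ = (A₂/A₁)^z = 226^0.415
ln(S₂/S₁) = 0.415 × ln 226 = 0.415 × 5.4205 = 2.2495
S₂/S₁ = e^2.2495 ≈ 9.483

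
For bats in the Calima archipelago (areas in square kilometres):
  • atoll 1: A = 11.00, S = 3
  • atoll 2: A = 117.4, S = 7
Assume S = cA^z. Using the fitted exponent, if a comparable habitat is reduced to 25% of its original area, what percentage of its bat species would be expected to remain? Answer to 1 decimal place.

z = ln(7/3) / ln(117.4/11) = 0.8473 / 2.3677 = 0.3579
S_new/S_old = (A_new/A_old)^z = 0.25^0.3579 = exp(0.3579 × -1.3863) = 0.6089

60.9%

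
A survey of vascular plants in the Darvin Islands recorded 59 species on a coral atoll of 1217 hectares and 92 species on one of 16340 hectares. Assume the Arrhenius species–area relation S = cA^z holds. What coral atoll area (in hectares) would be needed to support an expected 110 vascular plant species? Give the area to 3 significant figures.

z = ln(92/59) / ln(16340/1217) = 0.4443 / 2.5972 = 0.1710
c = 59 / 1217^0.1710 = 59 / 3.371 = 17.5
A = (110/17.5)^(1/0.1710) ⇒ ln A = ln(6.285)/0.1710 = 10.7461
A = e^10.7461 ≈ 46447 hectares

46400 hectares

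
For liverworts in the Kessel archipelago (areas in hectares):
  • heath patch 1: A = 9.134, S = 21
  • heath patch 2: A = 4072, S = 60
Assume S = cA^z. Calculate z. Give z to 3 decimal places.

Taking logs: ln S = ln c + z ln A, so z = (ln S₂ − ln S₁)/(ln A₂ − ln A₁).
z = ln(60/21) / ln(4072/9.134) = ln(2.857) / ln(445.8) = 1.0498 / 6.0999 = 0.1721

0.172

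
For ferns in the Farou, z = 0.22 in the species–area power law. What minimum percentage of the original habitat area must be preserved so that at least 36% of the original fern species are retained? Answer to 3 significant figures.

0.962%

Need (A_new/A_old)^0.22 = 0.36, so A_new/A_old = 0.36^(1/0.22) = 0.36^4.545
ln(A_new/A_old) = ln 0.36 / 0.22 = -1.0217 / 0.22 = -4.6439
A_new/A_old = e^-4.6439 ≈ 0.00962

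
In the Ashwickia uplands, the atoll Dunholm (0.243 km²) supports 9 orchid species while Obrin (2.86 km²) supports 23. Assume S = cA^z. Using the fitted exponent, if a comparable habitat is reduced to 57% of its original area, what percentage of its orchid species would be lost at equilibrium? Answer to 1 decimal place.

19.3%

z = ln(23/9) / ln(2.86/0.243) = 0.9383 / 2.4655 = 0.3806
S_new/S_old = (A_new/A_old)^z = 0.57^0.3806 = exp(0.3806 × -0.5621) = 0.8074
Fraction lost = 1 − 0.8074 = 0.1926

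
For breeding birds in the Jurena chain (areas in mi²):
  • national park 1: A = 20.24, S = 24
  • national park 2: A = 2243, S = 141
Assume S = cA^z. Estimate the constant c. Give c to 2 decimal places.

7.74

z = ln(S₂/S₁) / ln(A₂/A₁) = ln(141/24) / ln(2243/20.24) = 1.7707 / 4.7079 = 0.3761
c = S₁ / A₁^z = 24 / 20.24^0.3761 = 24 / 3.099 = 7.743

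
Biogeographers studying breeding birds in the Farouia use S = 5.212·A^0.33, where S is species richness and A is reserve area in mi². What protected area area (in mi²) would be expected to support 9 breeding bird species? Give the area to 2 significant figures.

5.2 mi²

9 = 5.212 × A^0.33  ⇒  A^0.33 = 9/5.212 = 1.727
ln A = ln(1.727) / 0.33 = 0.5463 / 0.33 = 1.6553
A = e^1.6553 ≈ 5.235 mi²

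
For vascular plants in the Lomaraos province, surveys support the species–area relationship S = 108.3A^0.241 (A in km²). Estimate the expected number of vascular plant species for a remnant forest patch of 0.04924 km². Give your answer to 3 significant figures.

S = 108.3 × 0.04924^0.241
ln S = ln 108.3 + 0.241 × ln 0.04924 = 4.6849 + 0.241 × -3.0110 = 3.9592
S = e^3.9592 ≈ 52.42

52.4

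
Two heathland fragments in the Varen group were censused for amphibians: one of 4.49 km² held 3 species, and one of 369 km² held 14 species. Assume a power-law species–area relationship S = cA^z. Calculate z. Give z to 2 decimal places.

0.35

Taking logs: ln S = ln c + z ln A, so z = (ln S₂ − ln S₁)/(ln A₂ − ln A₁).
z = ln(14/3) / ln(369/4.49) = ln(4.667) / ln(82.18) = 1.5404 / 4.4089 = 0.3494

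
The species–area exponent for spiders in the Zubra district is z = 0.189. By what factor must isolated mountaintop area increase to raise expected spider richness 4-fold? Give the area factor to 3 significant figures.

(A₂/A₁)^0.189 = 4, so A₂/A₁ = 4^(1/0.189) = 4^5.291
ln(A₂/A₁) = ln 4 / 0.189 = 1.3863 / 0.189 = 7.3349
A₂/A₁ = e^7.3349 ≈ 1533

1530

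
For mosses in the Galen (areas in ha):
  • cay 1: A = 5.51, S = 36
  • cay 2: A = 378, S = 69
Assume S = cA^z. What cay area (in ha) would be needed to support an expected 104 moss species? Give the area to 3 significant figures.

z = ln(69/36) / ln(378/5.51) = 0.6506 / 4.2283 = 0.1539
c = 36 / 5.51^0.1539 = 36 / 1.3 = 27.69
A = (104/27.69)^(1/0.1539) ⇒ ln A = ln(3.756)/0.1539 = 8.6014
A = e^8.6014 ≈ 5439 ha

5440 ha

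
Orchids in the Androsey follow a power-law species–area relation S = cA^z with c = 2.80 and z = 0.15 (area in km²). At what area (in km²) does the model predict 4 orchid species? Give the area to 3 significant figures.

10.8 km²

4 = 2.8 × A^0.15  ⇒  A^0.15 = 4/2.8 = 1.429
ln A = ln(1.429) / 0.15 = 0.3567 / 0.15 = 2.3778
A = e^2.3778 ≈ 10.78 km²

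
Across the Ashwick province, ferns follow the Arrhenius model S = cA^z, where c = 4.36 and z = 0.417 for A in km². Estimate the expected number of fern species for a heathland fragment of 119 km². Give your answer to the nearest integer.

32 species

S = 4.36 × 119^0.417
ln S = ln 4.36 + 0.417 × ln 119 = 1.4725 + 0.417 × 4.7791 = 3.4654
S = e^3.4654 ≈ 31.99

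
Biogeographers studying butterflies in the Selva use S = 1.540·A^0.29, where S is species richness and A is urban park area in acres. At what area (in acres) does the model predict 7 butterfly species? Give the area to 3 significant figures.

7 = 1.54 × A^0.29  ⇒  A^0.29 = 7/1.54 = 4.545
ln A = ln(4.545) / 0.29 = 1.5141 / 0.29 = 5.2211
A = e^5.2211 ≈ 185.1 acres

185 acres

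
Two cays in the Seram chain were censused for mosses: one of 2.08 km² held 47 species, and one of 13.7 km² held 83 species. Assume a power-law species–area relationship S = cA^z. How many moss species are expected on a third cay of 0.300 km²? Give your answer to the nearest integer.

26

z = ln(83/47) / ln(13.7/2.08) = 0.5687 / 1.8850 = 0.3017
c = 47 / 2.08^0.3017 = 47 / 1.247 = 37.68
S₃ = 37.68 × 0.3^0.3017 = 37.68 × 0.6954 ≈ 26.21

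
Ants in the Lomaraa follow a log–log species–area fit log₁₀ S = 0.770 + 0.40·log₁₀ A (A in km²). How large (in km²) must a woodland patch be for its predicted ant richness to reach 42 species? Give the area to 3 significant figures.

42 = 5.888 × A^0.4  ⇒  A^0.4 = 42/5.888 = 7.133
ln A = ln(7.133) / 0.4 = 1.9647 / 0.4 = 4.9117
A = e^4.9117 ≈ 135.9 km²

136 km²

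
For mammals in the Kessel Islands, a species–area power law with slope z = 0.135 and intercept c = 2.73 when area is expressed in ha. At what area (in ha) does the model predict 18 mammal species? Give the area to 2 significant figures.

1200000 ha

18 = 2.73 × A^0.135  ⇒  A^0.135 = 18/2.73 = 6.593
ln A = ln(6.593) / 0.135 = 1.8861 / 0.135 = 13.9709
A = e^13.9709 ≈ 1168101 ha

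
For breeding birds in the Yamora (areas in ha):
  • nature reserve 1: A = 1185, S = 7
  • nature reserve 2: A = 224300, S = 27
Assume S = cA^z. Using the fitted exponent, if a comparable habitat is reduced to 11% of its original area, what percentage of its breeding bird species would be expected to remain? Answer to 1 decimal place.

56.6%

z = ln(27/7) / ln(224300/1185) = 1.3499 / 5.2432 = 0.2575
S_new/S_old = (A_new/A_old)^z = 0.11^0.2575 = exp(0.2575 × -2.2073) = 0.5665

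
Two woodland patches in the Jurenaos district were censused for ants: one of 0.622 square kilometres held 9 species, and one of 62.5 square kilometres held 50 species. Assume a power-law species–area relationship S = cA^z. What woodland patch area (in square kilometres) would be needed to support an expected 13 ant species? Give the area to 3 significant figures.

z = ln(50/9) / ln(62.5/0.622) = 1.7148 / 4.6100 = 0.3720
c = 9 / 0.622^0.3720 = 9 / 0.8381 = 10.74
A = (13/10.74)^(1/0.3720) ⇒ ln A = ln(1.211)/0.3720 = 0.5138
A = e^0.5138 ≈ 1.672 square kilometres

1.67 square kilometres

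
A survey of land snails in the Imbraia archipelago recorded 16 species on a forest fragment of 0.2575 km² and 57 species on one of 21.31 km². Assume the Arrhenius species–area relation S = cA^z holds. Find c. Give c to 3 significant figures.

23.6

z = ln(S₂/S₁) / ln(A₂/A₁) = ln(57/16) / ln(21.31/0.2575) = 1.2705 / 4.4159 = 0.2877
c = S₁ / A₁^z = 16 / 0.2575^0.2877 = 16 / 0.6768 = 23.64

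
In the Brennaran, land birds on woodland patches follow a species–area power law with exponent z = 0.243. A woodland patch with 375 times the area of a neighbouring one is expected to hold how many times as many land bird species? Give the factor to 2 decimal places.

4.22

S₂/S₁ = (A₂/A₁)^z = 375^0.243
ln(S₂/S₁) = 0.243 × ln 375 = 0.243 × 5.9269 = 1.4402
S₂/S₁ = e^1.4402 ≈ 4.222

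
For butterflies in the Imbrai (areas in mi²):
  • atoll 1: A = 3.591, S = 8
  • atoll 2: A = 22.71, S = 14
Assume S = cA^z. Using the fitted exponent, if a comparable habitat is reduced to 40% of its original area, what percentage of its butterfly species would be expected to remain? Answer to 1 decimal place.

75.7%

z = ln(14/8) / ln(22.71/3.591) = 0.5596 / 1.8444 = 0.3034
S_new/S_old = (A_new/A_old)^z = 0.4^0.3034 = exp(0.3034 × -0.9163) = 0.7573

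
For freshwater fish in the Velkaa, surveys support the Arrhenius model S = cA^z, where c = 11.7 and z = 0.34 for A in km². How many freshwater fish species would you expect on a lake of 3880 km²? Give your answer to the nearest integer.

S = 11.7 × 3880^0.34 = 11.7 × 16.6 ≈ 194.3

194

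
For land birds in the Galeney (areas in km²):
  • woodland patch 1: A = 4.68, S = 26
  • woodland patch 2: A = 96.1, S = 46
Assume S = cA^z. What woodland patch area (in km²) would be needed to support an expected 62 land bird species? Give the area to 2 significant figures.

470 km²

z = ln(46/26) / ln(96.1/4.68) = 0.5705 / 3.0221 = 0.1888
c = 26 / 4.68^0.1888 = 26 / 1.338 = 19.43
A = (62/19.43)^(1/0.1888) ⇒ ln A = ln(3.191)/0.1888 = 6.1465
A = e^6.1465 ≈ 467.1 km²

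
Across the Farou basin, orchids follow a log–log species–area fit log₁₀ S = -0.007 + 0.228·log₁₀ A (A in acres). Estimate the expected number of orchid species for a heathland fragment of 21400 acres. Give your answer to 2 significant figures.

S = 0.984 × 21400^0.228
ln S = ln 0.984 + 0.228 × ln 21400 = -0.0161 + 0.228 × 9.9711 = 2.2573
S = e^2.2573 ≈ 9.557

9.6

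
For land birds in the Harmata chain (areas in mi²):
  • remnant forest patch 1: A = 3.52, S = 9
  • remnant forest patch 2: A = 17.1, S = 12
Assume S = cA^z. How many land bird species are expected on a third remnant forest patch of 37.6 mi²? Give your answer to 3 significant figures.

z = ln(12/9) / ln(17.1/3.52) = 0.2877 / 1.5806 = 0.1820
c = 9 / 3.52^0.1820 = 9 / 1.257 = 7.158
S₃ = 7.158 × 37.6^0.1820 = 7.158 × 1.935 ≈ 13.85

13.9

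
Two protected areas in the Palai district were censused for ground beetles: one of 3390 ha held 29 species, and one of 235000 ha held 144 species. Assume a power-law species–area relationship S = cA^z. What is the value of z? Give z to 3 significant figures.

Taking logs: ln S = ln c + z ln A, so z = (ln S₂ − ln S₁)/(ln A₂ − ln A₁).
z = ln(144/29) / ln(235000/3390) = ln(4.966) / ln(69.32) = 1.6025 / 4.2388 = 0.3781

0.378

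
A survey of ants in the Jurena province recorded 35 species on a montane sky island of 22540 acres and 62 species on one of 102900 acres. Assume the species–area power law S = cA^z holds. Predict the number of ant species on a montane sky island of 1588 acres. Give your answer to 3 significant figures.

z = ln(62/35) / ln(102900/22540) = 0.5718 / 1.5185 = 0.3766
c = 35 / 22540^0.3766 = 35 / 43.56 = 0.8034
S₃ = 0.8034 × 1588^0.3766 = 0.8034 × 16.04 ≈ 12.89

12.9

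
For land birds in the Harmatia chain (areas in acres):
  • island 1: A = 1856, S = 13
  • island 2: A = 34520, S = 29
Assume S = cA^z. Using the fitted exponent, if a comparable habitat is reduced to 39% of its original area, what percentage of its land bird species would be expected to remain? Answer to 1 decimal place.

77.2%

z = ln(29/13) / ln(34520/1856) = 0.8023 / 2.9231 = 0.2745
S_new/S_old = (A_new/A_old)^z = 0.39^0.2745 = exp(0.2745 × -0.9416) = 0.7722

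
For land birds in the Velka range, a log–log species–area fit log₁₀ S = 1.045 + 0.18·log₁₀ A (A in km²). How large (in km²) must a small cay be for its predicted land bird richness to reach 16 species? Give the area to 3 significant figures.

16 = 11.09 × A^0.18  ⇒  A^0.18 = 16/11.09 = 1.443
ln A = ln(1.443) / 0.18 = 0.3664 / 0.18 = 2.0355
A = e^2.0355 ≈ 7.656 km²

7.66 km²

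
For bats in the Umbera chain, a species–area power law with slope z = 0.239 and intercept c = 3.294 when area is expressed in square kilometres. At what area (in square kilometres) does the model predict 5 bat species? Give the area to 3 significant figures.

5 = 3.294 × A^0.239  ⇒  A^0.239 = 5/3.294 = 1.518
ln A = ln(1.518) / 0.239 = 0.4173 / 0.239 = 1.7462
A = e^1.7462 ≈ 5.733 square kilometres

5.73 square kilometres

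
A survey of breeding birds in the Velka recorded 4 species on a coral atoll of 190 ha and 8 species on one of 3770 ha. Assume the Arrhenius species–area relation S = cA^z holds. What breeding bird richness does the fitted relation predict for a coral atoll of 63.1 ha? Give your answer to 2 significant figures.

z = ln(8/4) / ln(3770/190) = 0.6931 / 2.9878 = 0.2320
c = 4 / 190^0.2320 = 4 / 3.378 = 1.184
S₃ = 1.184 × 63.1^0.2320 = 1.184 × 2.616 ≈ 3.097

3.1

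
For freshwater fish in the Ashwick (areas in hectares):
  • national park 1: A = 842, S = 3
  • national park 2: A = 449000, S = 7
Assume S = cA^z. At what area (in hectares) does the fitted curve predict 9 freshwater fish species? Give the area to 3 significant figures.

z = ln(7/3) / ln(449000/842) = 0.8473 / 6.2790 = 0.1349
c = 3 / 842^0.1349 = 3 / 2.482 = 1.209
A = (9/1.209)^(1/0.1349) ⇒ ln A = ln(7.445)/0.1349 = 14.8772
A = e^14.8772 ≈ 2891172 hectares

2890000 hectares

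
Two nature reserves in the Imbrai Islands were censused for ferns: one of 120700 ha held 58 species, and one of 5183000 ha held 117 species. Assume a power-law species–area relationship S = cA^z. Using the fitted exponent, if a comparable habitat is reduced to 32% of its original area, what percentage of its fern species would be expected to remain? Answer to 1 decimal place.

80.8%

z = ln(117/58) / ln(5183000/120700) = 0.7017 / 3.7598 = 0.1866
S_new/S_old = (A_new/A_old)^z = 0.32^0.1866 = exp(0.1866 × -1.1394) = 0.8084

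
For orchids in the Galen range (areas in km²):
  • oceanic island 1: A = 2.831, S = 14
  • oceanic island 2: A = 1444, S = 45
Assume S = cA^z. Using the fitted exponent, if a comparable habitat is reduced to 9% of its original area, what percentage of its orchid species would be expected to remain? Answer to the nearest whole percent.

64%

z = ln(45/14) / ln(1444/2.831) = 1.1676 / 6.2345 = 0.1873
S_new/S_old = (A_new/A_old)^z = 0.09^0.1873 = exp(0.1873 × -2.4079) = 0.637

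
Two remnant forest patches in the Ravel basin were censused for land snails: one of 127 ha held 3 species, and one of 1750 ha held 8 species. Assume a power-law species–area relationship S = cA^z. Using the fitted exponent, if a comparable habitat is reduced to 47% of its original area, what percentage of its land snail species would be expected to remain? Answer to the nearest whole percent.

z = ln(8/3) / ln(1750/127) = 0.9808 / 2.6232 = 0.3739
S_new/S_old = (A_new/A_old)^z = 0.47^0.3739 = exp(0.3739 × -0.7550) = 0.754

75%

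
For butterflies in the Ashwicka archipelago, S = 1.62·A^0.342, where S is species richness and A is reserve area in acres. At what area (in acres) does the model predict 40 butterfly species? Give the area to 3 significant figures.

11800 acres

40 = 1.62 × A^0.342  ⇒  A^0.342 = 40/1.62 = 24.69
ln A = ln(24.69) / 0.342 = 3.2065 / 0.342 = 9.3756
A = e^9.3756 ≈ 11797 acres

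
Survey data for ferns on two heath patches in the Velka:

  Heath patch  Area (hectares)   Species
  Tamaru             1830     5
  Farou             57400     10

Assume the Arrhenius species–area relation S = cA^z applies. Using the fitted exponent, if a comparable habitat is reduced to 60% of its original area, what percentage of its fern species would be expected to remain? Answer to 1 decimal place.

z = ln(10/5) / ln(57400/1830) = 0.6931 / 3.4457 = 0.2012
S_new/S_old = (A_new/A_old)^z = 0.6^0.2012 = exp(0.2012 × -0.5108) = 0.9023

90.2%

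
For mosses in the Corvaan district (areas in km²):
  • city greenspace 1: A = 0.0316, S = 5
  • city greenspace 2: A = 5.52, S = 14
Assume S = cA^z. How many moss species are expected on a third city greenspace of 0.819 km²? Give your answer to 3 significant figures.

9.57

z = ln(14/5) / ln(5.52/0.0316) = 1.0296 / 5.1630 = 0.1994
c = 5 / 0.0316^0.1994 = 5 / 0.5021 = 9.958
S₃ = 9.958 × 0.819^0.1994 = 9.958 × 0.961 ≈ 9.569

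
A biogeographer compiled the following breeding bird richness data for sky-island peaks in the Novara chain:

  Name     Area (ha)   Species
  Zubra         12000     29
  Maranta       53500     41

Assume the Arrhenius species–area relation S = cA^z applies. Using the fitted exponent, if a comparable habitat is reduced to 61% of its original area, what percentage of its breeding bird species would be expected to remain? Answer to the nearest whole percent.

z = ln(41/29) / ln(53500/12000) = 0.3463 / 1.4948 = 0.2317
S_new/S_old = (A_new/A_old)^z = 0.61^0.2317 = exp(0.2317 × -0.4943) = 0.8918

89%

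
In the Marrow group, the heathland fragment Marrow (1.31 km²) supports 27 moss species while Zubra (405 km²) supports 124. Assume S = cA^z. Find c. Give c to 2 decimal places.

25.13

z = ln(S₂/S₁) / ln(A₂/A₁) = ln(124/27) / ln(405/1.31) = 1.5244 / 5.7339 = 0.2659
c = S₁ / A₁^z = 27 / 1.31^0.2659 = 27 / 1.074 = 25.13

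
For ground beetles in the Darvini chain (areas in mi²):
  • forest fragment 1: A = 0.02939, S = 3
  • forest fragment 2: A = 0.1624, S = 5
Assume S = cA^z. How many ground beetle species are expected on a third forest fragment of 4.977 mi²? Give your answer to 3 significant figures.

z = ln(5/3) / ln(0.1624/0.02939) = 0.5108 / 1.7094 = 0.2988
c = 3 / 0.02939^0.2988 = 3 / 0.3485 = 8.607
S₃ = 8.607 × 4.977^0.2988 = 8.607 × 1.615 ≈ 13.9

13.9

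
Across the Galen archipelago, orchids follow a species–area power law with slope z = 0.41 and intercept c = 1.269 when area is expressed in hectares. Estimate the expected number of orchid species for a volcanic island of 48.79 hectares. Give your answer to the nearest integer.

S = 1.269 × 48.79^0.41 = 1.269 × 4.923 ≈ 6.247

6 species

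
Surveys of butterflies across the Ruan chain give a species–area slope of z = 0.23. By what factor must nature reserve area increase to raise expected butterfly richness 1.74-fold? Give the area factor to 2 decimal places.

11.11

(A₂/A₁)^0.23 = 1.74, so A₂/A₁ = 1.74^(1/0.23) = 1.74^4.348
ln(A₂/A₁) = ln 1.74 / 0.23 = 0.5539 / 0.23 = 2.4082
A₂/A₁ = e^2.4082 ≈ 11.11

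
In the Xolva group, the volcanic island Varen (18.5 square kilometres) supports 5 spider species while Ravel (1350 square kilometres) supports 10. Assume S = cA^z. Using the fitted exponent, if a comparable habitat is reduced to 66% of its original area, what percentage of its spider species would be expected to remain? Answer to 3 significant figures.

z = ln(10/5) / ln(1350/18.5) = 0.6931 / 4.2901 = 0.1616
S_new/S_old = (A_new/A_old)^z = 0.66^0.1616 = exp(0.1616 × -0.4155) = 0.9351

93.5%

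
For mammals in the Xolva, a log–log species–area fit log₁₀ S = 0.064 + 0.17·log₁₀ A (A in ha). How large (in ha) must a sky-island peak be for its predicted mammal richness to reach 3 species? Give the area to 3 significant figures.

269 ha

3 = 1.159 × A^0.17  ⇒  A^0.17 = 3/1.159 = 2.589
ln A = ln(2.589) / 0.17 = 0.9512 / 0.17 = 5.5956
A = e^5.5956 ≈ 269.2 ha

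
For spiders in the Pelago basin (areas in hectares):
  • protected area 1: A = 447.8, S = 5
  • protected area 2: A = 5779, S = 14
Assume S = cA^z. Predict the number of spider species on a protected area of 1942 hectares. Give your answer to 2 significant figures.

z = ln(14/5) / ln(5779/447.8) = 1.0296 / 2.5576 = 0.4026
c = 5 / 447.8^0.4026 = 5 / 11.67 = 0.4283
S₃ = 0.4283 × 1942^0.4026 = 0.4283 × 21.07 ≈ 9.025

9.0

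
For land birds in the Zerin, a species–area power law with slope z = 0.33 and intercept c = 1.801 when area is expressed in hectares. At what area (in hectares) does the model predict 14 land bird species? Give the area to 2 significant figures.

500 hectares

14 = 1.801 × A^0.33  ⇒  A^0.33 = 14/1.801 = 7.773
ln A = ln(7.773) / 0.33 = 2.0507 / 0.33 = 6.2143
A = e^6.2143 ≈ 499.8 hectares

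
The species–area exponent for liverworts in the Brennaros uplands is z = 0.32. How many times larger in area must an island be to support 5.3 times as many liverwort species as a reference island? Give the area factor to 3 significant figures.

183

(A₂/A₁)^0.32 = 5.3, so A₂/A₁ = 5.3^(1/0.32) = 5.3^3.125
ln(A₂/A₁) = ln 5.3 / 0.32 = 1.6677 / 0.32 = 5.2116
A₂/A₁ = e^5.2116 ≈ 183.4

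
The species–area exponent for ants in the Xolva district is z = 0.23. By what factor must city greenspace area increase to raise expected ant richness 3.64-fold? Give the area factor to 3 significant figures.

275

(A₂/A₁)^0.23 = 3.64, so A₂/A₁ = 3.64^(1/0.23) = 3.64^4.348
ln(A₂/A₁) = ln 3.64 / 0.23 = 1.2920 / 0.23 = 5.6173
A₂/A₁ = e^5.6173 ≈ 275.2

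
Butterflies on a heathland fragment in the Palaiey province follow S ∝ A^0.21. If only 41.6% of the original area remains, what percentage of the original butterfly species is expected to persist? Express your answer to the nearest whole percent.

83%

S_new/S_old = (A_new/A_old)^z = 0.416^0.21
= exp(0.21 × ln 0.416) = exp(0.21 × -0.8771) = exp(-0.1842) ≈ 0.8318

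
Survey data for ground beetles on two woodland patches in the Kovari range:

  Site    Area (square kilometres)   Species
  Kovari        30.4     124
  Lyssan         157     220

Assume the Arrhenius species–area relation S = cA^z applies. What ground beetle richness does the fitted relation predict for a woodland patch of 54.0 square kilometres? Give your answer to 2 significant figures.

150

z = ln(220/124) / ln(157/30.4) = 0.5733 / 1.6418 = 0.3492
c = 124 / 30.4^0.3492 = 124 / 3.295 = 37.63
S₃ = 37.63 × 54^0.3492 = 37.63 × 4.027 ≈ 151.6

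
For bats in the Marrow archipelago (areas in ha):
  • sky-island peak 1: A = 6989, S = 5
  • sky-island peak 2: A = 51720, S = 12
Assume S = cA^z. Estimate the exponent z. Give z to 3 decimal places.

0.437

Taking logs: ln S = ln c + z ln A, so z = (ln S₂ − ln S₁)/(ln A₂ − ln A₁).
z = ln(12/5) / ln(51720/6989) = ln(2.4) / ln(7.4) = 0.8755 / 2.0015 = 0.4374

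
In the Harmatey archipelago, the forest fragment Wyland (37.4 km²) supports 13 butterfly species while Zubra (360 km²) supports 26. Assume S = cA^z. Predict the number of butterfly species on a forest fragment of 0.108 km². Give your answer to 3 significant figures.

z = ln(26/13) / ln(360/37.4) = 0.6931 / 2.2644 = 0.3061
c = 13 / 37.4^0.3061 = 13 / 3.03 = 4.29
S₃ = 4.29 × 0.108^0.3061 = 4.29 × 0.506 ≈ 2.171

2.17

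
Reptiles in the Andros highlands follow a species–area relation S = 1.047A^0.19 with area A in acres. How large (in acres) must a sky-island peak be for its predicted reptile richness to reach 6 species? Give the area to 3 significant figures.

9780 acres

6 = 1.047 × A^0.19  ⇒  A^0.19 = 6/1.047 = 5.731
ln A = ln(5.731) / 0.19 = 1.7458 / 0.19 = 9.1886
A = e^9.1886 ≈ 9785 acres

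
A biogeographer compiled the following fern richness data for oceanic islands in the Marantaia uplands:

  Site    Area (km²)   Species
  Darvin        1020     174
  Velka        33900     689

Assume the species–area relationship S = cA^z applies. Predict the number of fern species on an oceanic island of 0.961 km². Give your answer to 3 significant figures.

11.3

z = ln(689/174) / ln(33900/1020) = 1.3762 / 3.5036 = 0.3928
c = 174 / 1020^0.3928 = 174 / 15.2 = 11.45
S₃ = 11.45 × 0.961^0.3928 = 11.45 × 0.9845 ≈ 11.27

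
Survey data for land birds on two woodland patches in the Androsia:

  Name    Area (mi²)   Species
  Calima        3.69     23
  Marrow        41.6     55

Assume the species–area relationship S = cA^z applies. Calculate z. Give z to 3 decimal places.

Taking logs: ln S = ln c + z ln A, so z = (ln S₂ − ln S₁)/(ln A₂ − ln A₁).
z = ln(55/23) / ln(41.6/3.69) = ln(2.391) / ln(11.27) = 0.8718 / 2.4225 = 0.3599

0.360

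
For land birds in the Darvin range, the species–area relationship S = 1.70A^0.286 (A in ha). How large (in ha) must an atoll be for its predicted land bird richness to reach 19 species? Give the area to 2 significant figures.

19 = 1.7 × A^0.286  ⇒  A^0.286 = 19/1.7 = 11.18
ln A = ln(11.18) / 0.286 = 2.4138 / 0.286 = 8.4399
A = e^8.4399 ≈ 4628 ha

4600 ha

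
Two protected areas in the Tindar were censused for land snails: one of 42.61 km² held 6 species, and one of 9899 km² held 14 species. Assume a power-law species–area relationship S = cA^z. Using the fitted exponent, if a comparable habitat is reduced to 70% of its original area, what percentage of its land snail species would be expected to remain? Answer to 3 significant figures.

z = ln(14/6) / ln(9899/42.61) = 0.8473 / 5.4481 = 0.1555
S_new/S_old = (A_new/A_old)^z = 0.7^0.1555 = exp(0.1555 × -0.3567) = 0.946

94.6%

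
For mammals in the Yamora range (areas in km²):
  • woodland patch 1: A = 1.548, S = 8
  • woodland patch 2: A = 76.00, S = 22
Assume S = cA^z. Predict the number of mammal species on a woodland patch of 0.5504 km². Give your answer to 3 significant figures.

6.12

z = ln(22/8) / ln(76/1.548) = 1.0116 / 3.8938 = 0.2598
c = 8 / 1.548^0.2598 = 8 / 1.12 = 7.141
S₃ = 7.141 × 0.5504^0.2598 = 7.141 × 0.8563 ≈ 6.115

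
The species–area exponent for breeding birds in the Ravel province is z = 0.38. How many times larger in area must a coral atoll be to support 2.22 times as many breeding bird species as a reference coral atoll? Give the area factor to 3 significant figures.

8.16

(A₂/A₁)^0.38 = 2.22, so A₂/A₁ = 2.22^(1/0.38) = 2.22^2.632
ln(A₂/A₁) = ln 2.22 / 0.38 = 0.7975 / 0.38 = 2.0987
A₂/A₁ = e^2.0987 ≈ 8.156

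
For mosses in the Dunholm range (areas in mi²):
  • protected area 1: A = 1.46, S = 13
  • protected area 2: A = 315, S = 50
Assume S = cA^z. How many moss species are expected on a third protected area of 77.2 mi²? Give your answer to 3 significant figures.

35.1

z = ln(50/13) / ln(315/1.46) = 1.3471 / 5.3741 = 0.2507
c = 13 / 1.46^0.2507 = 13 / 1.1 = 11.82
S₃ = 11.82 × 77.2^0.2507 = 11.82 × 2.973 ≈ 35.15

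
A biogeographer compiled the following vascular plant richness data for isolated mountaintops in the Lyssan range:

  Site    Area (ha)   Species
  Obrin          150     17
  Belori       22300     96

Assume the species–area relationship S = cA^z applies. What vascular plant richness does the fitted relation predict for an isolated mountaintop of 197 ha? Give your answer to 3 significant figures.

18.7

z = ln(96/17) / ln(22300/150) = 1.7311 / 5.0017 = 0.3461
c = 17 / 150^0.3461 = 17 / 5.665 = 3.001
S₃ = 3.001 × 197^0.3461 = 3.001 × 6.225 ≈ 18.68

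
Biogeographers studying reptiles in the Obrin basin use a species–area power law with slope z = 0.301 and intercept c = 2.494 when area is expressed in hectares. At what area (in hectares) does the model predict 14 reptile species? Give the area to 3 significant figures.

308 hectares

14 = 2.494 × A^0.301  ⇒  A^0.301 = 14/2.494 = 5.613
ln A = ln(5.613) / 0.301 = 1.7252 / 0.301 = 5.7315
A = e^5.7315 ≈ 308.4 hectares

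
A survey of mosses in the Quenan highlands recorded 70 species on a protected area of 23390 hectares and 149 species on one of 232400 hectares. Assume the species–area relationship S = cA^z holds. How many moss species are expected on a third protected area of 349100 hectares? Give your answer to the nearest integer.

z = ln(149/70) / ln(232400/23390) = 0.7555 / 2.2962 = 0.3290
c = 70 / 23390^0.3290 = 70 / 27.38 = 2.557
S₃ = 2.557 × 349100^0.3290 = 2.557 × 66.63 ≈ 170.3

170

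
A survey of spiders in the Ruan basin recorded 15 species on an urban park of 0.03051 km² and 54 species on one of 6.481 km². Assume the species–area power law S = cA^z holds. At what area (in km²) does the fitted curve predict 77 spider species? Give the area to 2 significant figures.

z = ln(54/15) / ln(6.481/0.03051) = 1.2809 / 5.3586 = 0.2390
c = 15 / 0.03051^0.2390 = 15 / 0.4342 = 34.54
A = (77/34.54)^(1/0.2390) ⇒ ln A = ln(2.229)/0.2390 = 3.3532
A = e^3.3532 ≈ 28.59 km²

29 km²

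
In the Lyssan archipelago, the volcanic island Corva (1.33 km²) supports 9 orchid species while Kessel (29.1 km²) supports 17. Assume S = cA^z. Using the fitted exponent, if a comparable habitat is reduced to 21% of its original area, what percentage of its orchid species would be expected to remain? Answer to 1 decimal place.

z = ln(17/9) / ln(29.1/1.33) = 0.6360 / 3.0856 = 0.2061
S_new/S_old = (A_new/A_old)^z = 0.21^0.2061 = exp(0.2061 × -1.5606) = 0.7249

72.5%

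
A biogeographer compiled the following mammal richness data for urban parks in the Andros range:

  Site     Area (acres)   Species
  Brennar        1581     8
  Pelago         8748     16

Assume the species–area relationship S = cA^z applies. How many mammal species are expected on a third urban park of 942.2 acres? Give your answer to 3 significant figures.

z = ln(16/8) / ln(8748/1581) = 0.6931 / 1.7108 = 0.4052
c = 8 / 1581^0.4052 = 8 / 19.77 = 0.4046
S₃ = 0.4046 × 942.2^0.4052 = 0.4046 × 16.03 ≈ 6.487

6.49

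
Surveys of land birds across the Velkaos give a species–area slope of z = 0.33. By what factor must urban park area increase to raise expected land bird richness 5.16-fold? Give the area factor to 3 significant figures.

144

(A₂/A₁)^0.33 = 5.16, so A₂/A₁ = 5.16^(1/0.33) = 5.16^3.03
ln(A₂/A₁) = ln 5.16 / 0.33 = 1.6409 / 0.33 = 4.9725
A₂/A₁ = e^4.9725 ≈ 144.4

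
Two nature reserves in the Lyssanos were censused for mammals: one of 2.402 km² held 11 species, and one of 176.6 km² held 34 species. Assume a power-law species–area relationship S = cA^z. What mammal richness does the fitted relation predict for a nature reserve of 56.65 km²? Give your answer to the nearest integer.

25

z = ln(34/11) / ln(176.6/2.402) = 1.1285 / 4.2976 = 0.2626
c = 11 / 2.402^0.2626 = 11 / 1.259 = 8.739
S₃ = 8.739 × 56.65^0.2626 = 8.739 × 2.886 ≈ 25.22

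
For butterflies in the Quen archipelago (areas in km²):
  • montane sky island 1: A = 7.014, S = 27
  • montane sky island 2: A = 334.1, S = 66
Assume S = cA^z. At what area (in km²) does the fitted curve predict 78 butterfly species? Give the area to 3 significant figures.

z = ln(66/27) / ln(334.1/7.014) = 0.8938 / 3.8635 = 0.2313
c = 27 / 7.014^0.2313 = 27 / 1.569 = 17.2
A = (78/17.2)^(1/0.2313) ⇒ ln A = ln(4.534)/0.2313 = 6.5335
A = e^6.5335 ≈ 687.8 km²

688 km²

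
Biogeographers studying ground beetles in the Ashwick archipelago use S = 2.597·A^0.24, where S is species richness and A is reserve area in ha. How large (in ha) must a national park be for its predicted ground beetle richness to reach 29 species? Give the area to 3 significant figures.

23200 ha

29 = 2.597 × A^0.24  ⇒  A^0.24 = 29/2.597 = 11.17
ln A = ln(11.17) / 0.24 = 2.4129 / 0.24 = 10.0539
A = e^10.0539 ≈ 23247 ha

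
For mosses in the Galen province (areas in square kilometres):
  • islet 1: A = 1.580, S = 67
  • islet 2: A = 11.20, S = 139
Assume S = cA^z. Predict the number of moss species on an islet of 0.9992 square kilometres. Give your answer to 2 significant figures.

z = ln(139/67) / ln(11.2/1.58) = 0.7298 / 1.9585 = 0.3726
c = 67 / 1.58^0.3726 = 67 / 1.186 = 56.5
S₃ = 56.5 × 0.9992^0.3726 = 56.5 × 0.9997 ≈ 56.48

56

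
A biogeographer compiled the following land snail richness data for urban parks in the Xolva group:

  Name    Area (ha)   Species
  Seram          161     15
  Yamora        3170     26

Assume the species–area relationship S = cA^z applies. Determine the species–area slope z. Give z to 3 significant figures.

0.185

Taking logs: ln S = ln c + z ln A, so z = (ln S₂ − ln S₁)/(ln A₂ − ln A₁).
z = ln(26/15) / ln(3170/161) = ln(1.733) / ln(19.69) = 0.5500 / 2.9801 = 0.1846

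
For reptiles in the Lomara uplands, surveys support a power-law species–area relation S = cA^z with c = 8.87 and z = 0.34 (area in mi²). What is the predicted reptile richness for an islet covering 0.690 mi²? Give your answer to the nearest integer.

S = 8.87 × 0.69^0.34 = 8.87 × 0.8815 ≈ 7.819

8 species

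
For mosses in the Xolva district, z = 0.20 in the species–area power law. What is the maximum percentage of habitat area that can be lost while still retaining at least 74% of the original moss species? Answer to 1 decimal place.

Need (A_new/A_old)^0.2 = 0.74, so A_new/A_old = 0.74^(1/0.2) = 0.74^5
ln(A_new/A_old) = ln 0.74 / 0.2 = -0.3011 / 0.2 = -1.5055
A_new/A_old = e^-1.5055 ≈ 0.2219
Fraction that can be lost = 1 − 0.2219 = 0.7781

77.8%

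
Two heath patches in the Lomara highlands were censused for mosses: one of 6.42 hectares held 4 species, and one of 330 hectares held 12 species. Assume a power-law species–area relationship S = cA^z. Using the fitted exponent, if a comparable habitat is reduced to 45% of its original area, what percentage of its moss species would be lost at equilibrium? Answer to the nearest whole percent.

20%

z = ln(12/4) / ln(330/6.42) = 1.0986 / 3.9397 = 0.2789
S_new/S_old = (A_new/A_old)^z = 0.45^0.2789 = exp(0.2789 × -0.7985) = 0.8004
Fraction lost = 1 − 0.8004 = 0.1996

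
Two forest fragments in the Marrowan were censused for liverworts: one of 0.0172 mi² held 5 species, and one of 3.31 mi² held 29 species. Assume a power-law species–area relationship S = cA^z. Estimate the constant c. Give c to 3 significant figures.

z = ln(S₂/S₁) / ln(A₂/A₁) = ln(29/5) / ln(3.31/0.0172) = 1.7579 / 5.2598 = 0.3342
c = S₁ / A₁^z = 5 / 0.0172^0.3342 = 5 / 0.2572 = 19.44

19.4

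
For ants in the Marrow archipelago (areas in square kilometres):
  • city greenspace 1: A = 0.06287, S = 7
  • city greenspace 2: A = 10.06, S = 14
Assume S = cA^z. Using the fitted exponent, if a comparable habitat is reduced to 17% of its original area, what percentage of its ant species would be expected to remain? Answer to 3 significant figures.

78.5%

z = ln(14/7) / ln(10.06/0.06287) = 0.6931 / 5.0753 = 0.1366
S_new/S_old = (A_new/A_old)^z = 0.17^0.1366 = exp(0.1366 × -1.7720) = 0.7851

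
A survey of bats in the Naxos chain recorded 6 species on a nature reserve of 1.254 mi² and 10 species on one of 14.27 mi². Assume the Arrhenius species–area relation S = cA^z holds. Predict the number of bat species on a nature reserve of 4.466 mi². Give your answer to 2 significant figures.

z = ln(10/6) / ln(14.27/1.254) = 0.5108 / 2.4318 = 0.2101
c = 6 / 1.254^0.2101 = 6 / 1.049 = 5.721
S₃ = 5.721 × 4.466^0.2101 = 5.721 × 1.369 ≈ 7.835

7.8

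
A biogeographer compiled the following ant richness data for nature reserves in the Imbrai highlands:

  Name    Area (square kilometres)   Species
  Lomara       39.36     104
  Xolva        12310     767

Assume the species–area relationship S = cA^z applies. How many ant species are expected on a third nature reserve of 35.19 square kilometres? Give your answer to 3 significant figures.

100

z = ln(767/104) / ln(12310/39.36) = 1.9981 / 5.7454 = 0.3478
c = 104 / 39.36^0.3478 = 104 / 3.587 = 28.99
S₃ = 28.99 × 35.19^0.3478 = 28.99 × 3.45 ≈ 100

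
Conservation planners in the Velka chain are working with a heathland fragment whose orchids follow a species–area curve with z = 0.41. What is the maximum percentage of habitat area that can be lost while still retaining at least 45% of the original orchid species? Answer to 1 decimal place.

Need (A_new/A_old)^0.41 = 0.45, so A_new/A_old = 0.45^(1/0.41) = 0.45^2.439
ln(A_new/A_old) = ln 0.45 / 0.41 = -0.7985 / 0.41 = -1.9476
A_new/A_old = e^-1.9476 ≈ 0.1426
Fraction that can be lost = 1 − 0.1426 = 0.8574

85.7%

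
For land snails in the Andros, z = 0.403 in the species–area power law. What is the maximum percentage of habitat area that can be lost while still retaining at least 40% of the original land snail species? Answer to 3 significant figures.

89.7%

Need (A_new/A_old)^0.403 = 0.4, so A_new/A_old = 0.4^(1/0.403) = 0.4^2.481
ln(A_new/A_old) = ln 0.4 / 0.403 = -0.9163 / 0.403 = -2.2737
A_new/A_old = e^-2.2737 ≈ 0.1029
Fraction that can be lost = 1 − 0.1029 = 0.8971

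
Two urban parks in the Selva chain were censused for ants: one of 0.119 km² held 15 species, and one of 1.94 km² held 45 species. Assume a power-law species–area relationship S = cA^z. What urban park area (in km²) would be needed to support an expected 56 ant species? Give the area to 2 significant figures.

3.4 km²

z = ln(45/15) / ln(1.94/0.119) = 1.0986 / 2.7913 = 0.3936
c = 15 / 0.119^0.3936 = 15 / 0.4327 = 34.67
A = (56/34.67)^(1/0.3936) ⇒ ln A = ln(1.615)/0.3936 = 1.2183
A = e^1.2183 ≈ 3.382 km²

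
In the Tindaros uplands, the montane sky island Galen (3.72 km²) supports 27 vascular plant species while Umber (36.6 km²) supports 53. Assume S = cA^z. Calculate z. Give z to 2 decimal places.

0.29

Taking logs: ln S = ln c + z ln A, so z = (ln S₂ − ln S₁)/(ln A₂ − ln A₁).
z = ln(53/27) / ln(36.6/3.72) = ln(1.963) / ln(9.839) = 0.6745 / 2.2863 = 0.2950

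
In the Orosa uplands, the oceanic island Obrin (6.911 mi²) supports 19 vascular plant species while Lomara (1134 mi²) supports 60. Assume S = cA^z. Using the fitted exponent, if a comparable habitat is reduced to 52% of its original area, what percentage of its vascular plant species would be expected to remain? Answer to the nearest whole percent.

86%

z = ln(60/19) / ln(1134/6.911) = 1.1499 / 5.1004 = 0.2255
S_new/S_old = (A_new/A_old)^z = 0.52^0.2255 = exp(0.2255 × -0.6539) = 0.8629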